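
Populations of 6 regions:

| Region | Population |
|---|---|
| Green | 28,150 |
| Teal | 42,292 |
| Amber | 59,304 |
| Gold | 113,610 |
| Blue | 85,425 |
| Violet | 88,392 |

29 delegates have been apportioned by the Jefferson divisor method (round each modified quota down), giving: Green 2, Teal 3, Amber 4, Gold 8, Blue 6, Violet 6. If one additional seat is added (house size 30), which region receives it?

Violet

Priority for the next seat is population ÷ (current seats + 1).
Priorities: Green 9383.333, Teal 10573.000, Amber 11860.800, Gold 12623.333, Blue 12203.571, Violet 12627.429.
Highest priority: Violet.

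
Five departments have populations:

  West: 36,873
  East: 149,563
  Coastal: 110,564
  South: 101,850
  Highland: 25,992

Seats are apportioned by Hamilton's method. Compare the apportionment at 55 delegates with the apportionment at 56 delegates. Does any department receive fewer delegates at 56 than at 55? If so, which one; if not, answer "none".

Highland

At 55 seats: West 5, East 19, Coastal 14, South 13, Highland 4.
At 56 seats: West 5, East 20, Coastal 15, South 13, Highland 3.
Highland drops from 4 to 3.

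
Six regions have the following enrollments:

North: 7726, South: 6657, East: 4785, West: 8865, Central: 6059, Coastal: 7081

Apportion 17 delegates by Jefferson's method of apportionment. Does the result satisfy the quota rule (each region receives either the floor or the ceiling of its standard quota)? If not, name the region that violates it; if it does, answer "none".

none

Standard quotas: North 3.190, South 2.749, East 1.976, West 3.660, Central 2.502, Coastal 2.924.
Jefferson allocation: North 3, South 3, East 2, West 4, Central 2, Coastal 3.
Every allocation lies between the lower and upper quota.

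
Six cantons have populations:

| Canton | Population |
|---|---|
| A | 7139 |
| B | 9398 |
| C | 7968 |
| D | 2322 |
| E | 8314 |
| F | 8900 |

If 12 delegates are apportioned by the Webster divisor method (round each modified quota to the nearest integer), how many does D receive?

1

Standard divisor 44041/12 ≈ 3670.083; standard quotas: A 1.945, B 2.561, C 2.171, D 0.633, E 2.265, F 2.425.
Rounding to the nearest integer gives A 2, B 3, C 2, D 1, E 2, F 2 — total 12, matching the house size, so no adjustment is needed.
D receives 1.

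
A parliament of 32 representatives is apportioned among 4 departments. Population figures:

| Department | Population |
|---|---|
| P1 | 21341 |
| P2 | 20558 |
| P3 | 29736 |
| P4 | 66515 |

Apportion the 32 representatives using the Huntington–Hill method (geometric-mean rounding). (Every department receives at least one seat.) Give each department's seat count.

With divisor 4441: modified quotas P1 4.805, P2 4.629, P3 6.696, P4 14.977.
Geometric-mean thresholds: P1 √(4·5)=4.472, P2 √(4·5)=4.472, P3 √(6·7)=6.481, P4 √(14·15)=14.491.
Each quota rounded against its threshold gives P1 5, P2 5, P3 7, P4 15 (total 32).

P1=5, P2=5, P3=7, P4=15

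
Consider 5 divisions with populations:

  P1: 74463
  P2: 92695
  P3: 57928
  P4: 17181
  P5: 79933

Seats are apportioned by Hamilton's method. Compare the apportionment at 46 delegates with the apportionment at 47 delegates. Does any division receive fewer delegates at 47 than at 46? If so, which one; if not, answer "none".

P4

At 46 seats: P1 11, P2 13, P3 8, P4 3, P5 11.
At 47 seats: P1 11, P2 14, P3 8, P4 2, P5 12.
P4 drops from 3 to 2.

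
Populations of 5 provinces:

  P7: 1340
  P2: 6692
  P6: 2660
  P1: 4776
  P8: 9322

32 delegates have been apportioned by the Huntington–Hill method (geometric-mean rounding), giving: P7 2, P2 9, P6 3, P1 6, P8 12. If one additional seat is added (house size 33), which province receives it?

Priority for the next seat is population ÷ (√(s·(s+1))).
Priorities: P7 547.053, P2 705.399, P6 767.876, P1 736.953, P8 746.357.
Highest priority: P6.

P6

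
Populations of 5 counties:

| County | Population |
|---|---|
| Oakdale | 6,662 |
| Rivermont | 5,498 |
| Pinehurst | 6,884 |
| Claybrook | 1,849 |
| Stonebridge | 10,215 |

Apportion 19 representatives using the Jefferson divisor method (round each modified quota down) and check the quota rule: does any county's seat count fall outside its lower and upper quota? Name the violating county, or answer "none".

Standard quotas: Oakdale 4.069, Rivermont 3.358, Pinehurst 4.205, Claybrook 1.129, Stonebridge 6.239.
Jefferson allocation: Oakdale 4, Rivermont 3, Pinehurst 4, Claybrook 1, Stonebridge 7.
Every allocation lies between the lower and upper quota.

none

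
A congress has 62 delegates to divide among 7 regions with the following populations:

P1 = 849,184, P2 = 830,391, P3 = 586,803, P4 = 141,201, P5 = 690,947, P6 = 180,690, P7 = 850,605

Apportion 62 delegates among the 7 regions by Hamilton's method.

Total 4129821; standard divisor 4129821/62 ≈ 66610.016.
Standard quotas: P1 12.7486, P2 12.4665, P3 8.8095, P4 2.1198, P5 10.3730, P6 2.7127, P7 12.7699.
Lower quotas: P1 12, P2 12, P3 8, P4 2, P5 10, P6 2, P7 12 (sum 58, leaving 4 seats).
Remainders in descending order: P3 0.8095, P7 0.7699, P1 0.7486, P6 0.7127, P2 0.4665, P5 0.3730, P4 0.1198.
The surplus seats go to P3, P7, P1, P6.

P1 13, P2 12, P3 9, P4 2, P5 10, P6 3, P7 13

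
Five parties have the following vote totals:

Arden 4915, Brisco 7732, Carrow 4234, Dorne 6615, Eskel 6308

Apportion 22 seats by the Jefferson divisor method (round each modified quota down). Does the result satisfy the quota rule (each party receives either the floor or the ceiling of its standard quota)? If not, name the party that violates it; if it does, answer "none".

none

Standard quotas: Arden 3.628, Brisco 5.707, Carrow 3.125, Dorne 4.883, Eskel 4.656.
Jefferson allocation: Arden 3, Brisco 6, Carrow 3, Dorne 5, Eskel 5.
Every allocation lies between the lower and upper quota.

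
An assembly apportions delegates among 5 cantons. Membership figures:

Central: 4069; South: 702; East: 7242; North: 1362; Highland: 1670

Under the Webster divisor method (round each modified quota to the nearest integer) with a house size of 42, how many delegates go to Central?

Standard divisor 15045/42 ≈ 358.214; standard quotas: Central 11.359, South 1.960, East 20.217, North 3.802, Highland 4.662.
Rounding to the nearest integer gives Central 11, South 2, East 20, North 4, Highland 5 — total 42, matching the house size, so no adjustment is needed.
Central receives 11.

11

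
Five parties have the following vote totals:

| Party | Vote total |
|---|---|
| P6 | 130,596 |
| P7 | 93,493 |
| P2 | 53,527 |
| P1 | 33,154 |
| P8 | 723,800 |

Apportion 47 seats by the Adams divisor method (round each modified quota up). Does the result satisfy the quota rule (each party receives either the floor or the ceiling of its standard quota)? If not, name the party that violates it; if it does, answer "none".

P8

Standard quotas: P6 5.933, P7 4.247, P2 2.432, P1 1.506, P8 32.882.
Adams allocation: P6 6, P7 5, P2 3, P1 2, P8 31.
P8 has quota 32.882 (lower 32, upper 33) but receives 31 — outside the quota interval.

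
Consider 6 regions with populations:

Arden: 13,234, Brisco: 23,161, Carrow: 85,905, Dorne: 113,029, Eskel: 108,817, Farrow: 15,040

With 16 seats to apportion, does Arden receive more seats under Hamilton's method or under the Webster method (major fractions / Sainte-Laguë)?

Webster

Hamilton: Arden 0, Brisco 1, Carrow 4, Dorne 5, Eskel 5, Farrow 1.
Webster: Arden 1, Brisco 1, Carrow 4, Dorne 5, Eskel 4, Farrow 1.
Arden gets 0 under Hamilton and 1 under Webster.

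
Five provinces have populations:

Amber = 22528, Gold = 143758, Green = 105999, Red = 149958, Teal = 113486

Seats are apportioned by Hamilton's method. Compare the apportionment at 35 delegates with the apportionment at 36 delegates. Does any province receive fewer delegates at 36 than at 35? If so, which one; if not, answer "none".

Amber

At 35 seats: Amber 2, Gold 9, Green 7, Red 10, Teal 7.
At 36 seats: Amber 1, Gold 10, Green 7, Red 10, Teal 8.
Amber drops from 2 to 1.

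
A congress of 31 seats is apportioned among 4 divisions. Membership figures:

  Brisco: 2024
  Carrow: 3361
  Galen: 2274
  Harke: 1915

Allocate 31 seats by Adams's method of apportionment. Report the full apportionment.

Brisco 7, Carrow 11, Galen 7, Harke 6

Standard divisor 9574/31 ≈ 308.839; standard quotas: Brisco 6.554, Carrow 10.883, Galen 7.363, Harke 6.201.
Rounding up gives 7, 11, 8, 7 = 33 seats, so the divisor must be adjusted.
With modified divisor 330: modified quotas Brisco 6.133, Carrow 10.185, Galen 6.891, Harke 5.803.
Rounding up: Brisco 7, Carrow 11, Galen 7, Harke 6 (total 31).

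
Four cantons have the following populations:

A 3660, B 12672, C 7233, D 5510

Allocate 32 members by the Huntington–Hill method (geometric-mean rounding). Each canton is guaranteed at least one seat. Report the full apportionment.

A: 4; B: 14; C: 8; D: 6

With divisor 907: modified quotas A 4.035, B 13.971, C 7.975, D 6.075.
Geometric-mean thresholds: A √(4·5)=4.472, B √(13·14)=13.491, C √(7·8)=7.483, D √(6·7)=6.481.
Each quota rounded against its threshold gives A 4, B 14, C 8, D 6 (total 32).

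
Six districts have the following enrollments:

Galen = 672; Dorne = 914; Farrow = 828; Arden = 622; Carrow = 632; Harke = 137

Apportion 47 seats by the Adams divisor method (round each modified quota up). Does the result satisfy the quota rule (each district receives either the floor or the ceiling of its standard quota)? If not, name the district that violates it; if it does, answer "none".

none

Standard quotas: Galen 8.301, Dorne 11.290, Farrow 10.228, Arden 7.683, Carrow 7.807, Harke 1.692.
Adams allocation: Galen 8, Dorne 11, Farrow 10, Arden 8, Carrow 8, Harke 2.
Every allocation lies between the lower and upper quota.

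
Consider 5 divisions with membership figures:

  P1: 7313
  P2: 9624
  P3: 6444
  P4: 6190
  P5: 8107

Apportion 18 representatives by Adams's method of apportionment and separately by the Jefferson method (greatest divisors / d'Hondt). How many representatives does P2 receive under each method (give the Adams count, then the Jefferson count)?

Adams: P1 4, P2 4, P3 3, P4 3, P5 4.
Jefferson: P1 3, P2 5, P3 3, P4 3, P5 4.
P2 gets 4 under Adams and 5 under Jefferson.

4 and 5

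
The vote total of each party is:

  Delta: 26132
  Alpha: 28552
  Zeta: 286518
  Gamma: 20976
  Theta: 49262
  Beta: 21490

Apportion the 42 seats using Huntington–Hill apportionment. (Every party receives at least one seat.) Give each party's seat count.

With divisor 10544: modified quotas Delta 2.478, Alpha 2.708, Zeta 27.174, Gamma 1.989, Theta 4.672, Beta 2.038.
Geometric-mean thresholds: Delta √(2·3)=2.449, Alpha √(2·3)=2.449, Zeta √(27·28)=27.495, Gamma √(1·2)=1.414, Theta √(4·5)=4.472, Beta √(2·3)=2.449.
Each quota rounded against its threshold gives Delta 3, Alpha 3, Zeta 27, Gamma 2, Theta 5, Beta 2 (total 42).

Delta=3; Alpha=3; Zeta=27; Gamma=2; Theta=5; Beta=2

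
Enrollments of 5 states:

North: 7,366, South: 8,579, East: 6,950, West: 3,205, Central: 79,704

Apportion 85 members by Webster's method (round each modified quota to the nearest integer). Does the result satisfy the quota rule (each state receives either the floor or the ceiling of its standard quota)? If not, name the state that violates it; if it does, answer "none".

Standard quotas: North 5.918, South 6.892, East 5.583, West 2.575, Central 64.032.
Webster allocation: North 6, South 7, East 6, West 3, Central 63.
Central has quota 64.032 (lower 64, upper 65) but receives 63 — outside the quota interval.

Central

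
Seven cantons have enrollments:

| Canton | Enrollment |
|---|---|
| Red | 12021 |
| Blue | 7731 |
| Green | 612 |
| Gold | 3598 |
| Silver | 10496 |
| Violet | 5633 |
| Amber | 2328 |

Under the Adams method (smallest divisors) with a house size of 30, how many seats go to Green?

1

Standard divisor 42419/30 ≈ 1413.967; standard quotas: Red 8.502, Blue 5.468, Green 0.433, Gold 2.545, Silver 7.423, Violet 3.984, Amber 1.646.
Rounding up gives 9, 6, 1, 3, 8, 4, 2 = 33 seats, so the divisor must be adjusted.
With modified divisor 1600: modified quotas Red 7.513, Blue 4.832, Green 0.383, Gold 2.249, Silver 6.560, Violet 3.521, Amber 1.455.
Rounding up: Red 8, Blue 5, Green 1, Gold 3, Silver 7, Violet 4, Amber 2 (total 30).
Green receives 1.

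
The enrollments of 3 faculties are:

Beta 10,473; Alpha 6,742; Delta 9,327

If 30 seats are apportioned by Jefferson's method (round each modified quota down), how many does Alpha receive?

7

Standard divisor 26542/30 ≈ 884.733; standard quotas: Beta 11.837, Alpha 7.620, Delta 10.542.
Rounding down gives 11, 7, 10 = 28 seats, so the divisor must be adjusted.
With modified divisor 845: modified quotas Beta 12.394, Alpha 7.979, Delta 11.038.
Rounding down: Beta 12, Alpha 7, Delta 11 (total 30).
Alpha receives 7.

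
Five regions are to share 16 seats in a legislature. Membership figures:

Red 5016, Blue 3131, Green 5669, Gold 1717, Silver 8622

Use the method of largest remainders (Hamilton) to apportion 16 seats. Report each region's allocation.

The standard divisor is 24155/16 ≈ 1509.688.
Standard quotas: Red 3.3225, Blue 2.0739, Green 3.7551, Gold 1.1373, Silver 5.7111.
Lower quotas: Red 3, Blue 2, Green 3, Gold 1, Silver 5 (sum 14, leaving 2 seats).
Remainders in descending order: Green 0.7551, Silver 0.7111, Red 0.3225, Gold 0.1373, Blue 0.0739.
The surplus seats go to Green, Silver.

Red 3, Blue 2, Green 4, Gold 1, Silver 6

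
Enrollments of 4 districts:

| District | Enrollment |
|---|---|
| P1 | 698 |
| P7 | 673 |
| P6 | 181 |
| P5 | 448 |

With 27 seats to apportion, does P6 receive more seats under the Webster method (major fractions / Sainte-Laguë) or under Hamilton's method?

Webster: P1 10, P7 9, P6 2, P5 6.
Hamilton: P1 9, P7 9, P6 3, P5 6.
P6 gets 2 under Webster and 3 under Hamilton.

Hamilton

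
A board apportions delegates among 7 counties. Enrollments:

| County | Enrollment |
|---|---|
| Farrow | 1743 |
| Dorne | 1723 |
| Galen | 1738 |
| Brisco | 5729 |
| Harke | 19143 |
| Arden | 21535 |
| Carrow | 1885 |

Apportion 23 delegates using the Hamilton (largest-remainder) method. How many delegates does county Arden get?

Standard divisor: 53496 ÷ 23 ≈ 2325.913.
Standard quotas: Farrow 0.7494, Dorne 0.7408, Galen 0.7472, Brisco 2.4631, Harke 8.2303, Arden 9.2587, Carrow 0.8104.
Lower quotas: Farrow 0, Dorne 0, Galen 0, Brisco 2, Harke 8, Arden 9, Carrow 0 (sum 19, leaving 4 seats).
Remainders in descending order: Carrow 0.8104, Farrow 0.7494, Galen 0.7472, Dorne 0.7408, Brisco 0.4631, Arden 0.2587, Harke 0.2303.
Largest remainders: Carrow, Farrow, Galen, Dorne receive the extra seats.
Arden receives 9.

9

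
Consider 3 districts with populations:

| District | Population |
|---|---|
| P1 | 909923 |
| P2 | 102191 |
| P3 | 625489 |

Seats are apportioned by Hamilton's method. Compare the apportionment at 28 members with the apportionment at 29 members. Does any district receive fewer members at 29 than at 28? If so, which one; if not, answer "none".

At 28 seats: P1 15, P2 2, P3 11.
At 29 seats: P1 16, P2 2, P3 11.
No district's allocation decreased.

none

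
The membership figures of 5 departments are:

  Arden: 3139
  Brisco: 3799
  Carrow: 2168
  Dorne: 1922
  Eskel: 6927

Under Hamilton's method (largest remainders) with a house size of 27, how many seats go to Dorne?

Standard divisor: 17955 ÷ 27 = 665.
Standard quotas: Arden 4.7203, Brisco 5.7128, Carrow 3.2602, Dorne 2.8902, Eskel 10.4165.
Lower quotas: Arden 4, Brisco 5, Carrow 3, Dorne 2, Eskel 10 (sum 24, leaving 3 seats).
Remainders in descending order: Dorne 0.8902, Arden 0.7203, Brisco 0.7128, Eskel 0.4165, Carrow 0.2602.
Largest remainders: Dorne, Arden, Brisco receive the extra seats.
Dorne receives 3.

3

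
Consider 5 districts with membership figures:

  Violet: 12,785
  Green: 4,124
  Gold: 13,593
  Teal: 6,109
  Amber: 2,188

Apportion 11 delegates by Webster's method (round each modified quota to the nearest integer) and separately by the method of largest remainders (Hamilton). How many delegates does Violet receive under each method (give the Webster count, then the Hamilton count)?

3 and 4

Webster: Violet 3, Green 1, Gold 4, Teal 2, Amber 1.
Hamilton: Violet 4, Green 1, Gold 4, Teal 2, Amber 0.
Violet gets 3 under Webster and 4 under Hamilton.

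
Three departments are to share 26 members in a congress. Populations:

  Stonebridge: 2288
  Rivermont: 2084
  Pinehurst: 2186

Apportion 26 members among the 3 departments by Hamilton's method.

Stonebridge 9, Rivermont 8, Pinehurst 9

The standard divisor is 6558/26 ≈ 252.231.
Standard quotas: Stonebridge 9.071, Rivermont 8.262, Pinehurst 8.667.
Lower quotas: Stonebridge 9, Rivermont 8, Pinehurst 8 (sum 25, leaving 1 seat).
Remainders in descending order: Pinehurst 0.667, Rivermont 0.262, Stonebridge 0.071.
The surplus seat goes to Pinehurst.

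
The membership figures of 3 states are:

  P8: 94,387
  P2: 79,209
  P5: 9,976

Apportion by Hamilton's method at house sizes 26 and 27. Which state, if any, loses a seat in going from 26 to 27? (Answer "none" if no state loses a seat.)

At 26 seats: P8 13, P2 11, P5 2.
At 27 seats: P8 14, P2 12, P5 1.
P5 drops from 2 to 1.

P5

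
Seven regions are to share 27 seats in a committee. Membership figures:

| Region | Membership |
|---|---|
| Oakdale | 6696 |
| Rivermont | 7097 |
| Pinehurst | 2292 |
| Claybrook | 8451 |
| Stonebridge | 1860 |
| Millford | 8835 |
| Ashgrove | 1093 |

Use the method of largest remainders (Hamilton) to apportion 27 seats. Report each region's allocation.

Oakdale 5; Rivermont 5; Pinehurst 2; Claybrook 6; Stonebridge 1; Millford 7; Ashgrove 1

Total 36324; standard divisor 36324/27 ≈ 1345.333.
Standard quotas: Oakdale 4.9772, Rivermont 5.2753, Pinehurst 1.7037, Claybrook 6.2817, Stonebridge 1.3826, Millford 6.5671, Ashgrove 0.8124.
Lower quotas: Oakdale 4, Rivermont 5, Pinehurst 1, Claybrook 6, Stonebridge 1, Millford 6, Ashgrove 0 (sum 23, leaving 4 seats).
Remainders in descending order: Oakdale 0.9772, Ashgrove 0.8124, Pinehurst 0.7037, Millford 0.5671, Stonebridge 0.3826, Claybrook 0.2817, Rivermont 0.2753.
Largest remainders: Oakdale, Ashgrove, Pinehurst, Millford receive the extra seats.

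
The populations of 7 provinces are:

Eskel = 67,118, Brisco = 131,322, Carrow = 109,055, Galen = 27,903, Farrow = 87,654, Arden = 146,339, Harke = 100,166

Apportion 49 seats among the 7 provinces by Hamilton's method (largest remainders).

The standard divisor is 669557/49 ≈ 13664.429.
Standard quotas: Eskel 4.9119, Brisco 9.6105, Carrow 7.9809, Galen 2.0420, Farrow 6.4148, Arden 10.7095, Harke 7.3304.
Lower quotas: Eskel 4, Brisco 9, Carrow 7, Galen 2, Farrow 6, Arden 10, Harke 7 (sum 45, leaving 4 seats).
Remainders in descending order: Carrow 0.9809, Eskel 0.9119, Arden 0.7095, Brisco 0.6105, Farrow 0.4148, Harke 0.3304, Galen 0.0420.
Largest remainders: Carrow, Eskel, Arden, Brisco receive the extra seats.

Eskel 5, Brisco 10, Carrow 8, Galen 2, Farrow 6, Arden 11, Harke 7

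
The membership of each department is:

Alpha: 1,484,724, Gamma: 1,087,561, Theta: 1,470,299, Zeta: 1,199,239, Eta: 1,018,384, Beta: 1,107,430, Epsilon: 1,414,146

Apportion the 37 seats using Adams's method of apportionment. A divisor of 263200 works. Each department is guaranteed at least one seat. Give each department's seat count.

With modified divisor 263200: modified quotas Alpha 5.641, Gamma 4.132, Theta 5.586, Zeta 4.556, Eta 3.869, Beta 4.208, Epsilon 5.373.
Rounding up: Alpha 6, Gamma 5, Theta 6, Zeta 5, Eta 4, Beta 5, Epsilon 6 (total 37).

Alpha 6; Gamma 5; Theta 6; Zeta 5; Eta 4; Beta 5; Epsilon 6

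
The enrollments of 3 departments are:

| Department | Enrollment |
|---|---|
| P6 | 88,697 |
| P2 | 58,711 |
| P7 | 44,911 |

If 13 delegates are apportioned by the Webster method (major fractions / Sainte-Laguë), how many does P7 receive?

3

Standard divisor 192319/13 ≈ 14793.769; standard quotas: P6 5.996, P2 3.969, P7 3.036.
Rounding to the nearest integer gives P6 6, P2 4, P7 3 — total 13, matching the house size, so no adjustment is needed.
P7 receives 3.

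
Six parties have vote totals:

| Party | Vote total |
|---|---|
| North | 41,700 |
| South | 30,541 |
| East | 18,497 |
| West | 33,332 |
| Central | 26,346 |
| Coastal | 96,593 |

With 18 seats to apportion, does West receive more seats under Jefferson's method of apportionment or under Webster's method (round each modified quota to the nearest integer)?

Webster

Jefferson: North 3, South 2, East 1, West 2, Central 2, Coastal 8.
Webster: North 3, South 2, East 1, West 3, Central 2, Coastal 7.
West gets 2 under Jefferson and 3 under Webster.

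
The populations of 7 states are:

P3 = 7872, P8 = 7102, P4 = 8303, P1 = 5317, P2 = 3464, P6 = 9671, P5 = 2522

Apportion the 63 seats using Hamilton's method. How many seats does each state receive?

P3=11; P8=10; P4=12; P1=7; P2=5; P6=14; P5=4

Standard divisor: 44251 ÷ 63 ≈ 702.397.
Standard quotas: P3 11.2073, P8 10.1111, P4 11.8210, P1 7.5698, P2 4.9317, P6 13.7686, P5 3.5906.
Lower quotas: P3 11, P8 10, P4 11, P1 7, P2 4, P6 13, P5 3 (sum 59, leaving 4 seats).
Remainders in descending order: P2 0.9317, P4 0.8210, P6 0.7686, P5 0.5906, P1 0.5698, P3 0.2073, P8 0.1111.
The surplus seats go to P2, P4, P6, P5.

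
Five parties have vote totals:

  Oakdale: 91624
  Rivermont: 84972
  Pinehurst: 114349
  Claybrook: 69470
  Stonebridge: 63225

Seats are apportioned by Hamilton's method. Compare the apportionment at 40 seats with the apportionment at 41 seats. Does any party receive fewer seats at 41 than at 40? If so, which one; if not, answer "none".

At 40 seats: Oakdale 9, Rivermont 8, Pinehurst 11, Claybrook 6, Stonebridge 6.
At 41 seats: Oakdale 9, Rivermont 8, Pinehurst 11, Claybrook 7, Stonebridge 6.
No party's allocation decreased.

none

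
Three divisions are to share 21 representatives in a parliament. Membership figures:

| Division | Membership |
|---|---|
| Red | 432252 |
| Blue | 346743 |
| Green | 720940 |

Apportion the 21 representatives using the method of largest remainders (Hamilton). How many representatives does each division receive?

Red: 6; Blue: 5; Green: 10

The standard divisor is 1499935/21 ≈ 71425.476.
Standard quotas: Red 6.0518, Blue 4.8546, Green 10.0936.
Lower quotas: Red 6, Blue 4, Green 10 (sum 20, leaving 1 seat).
Remainders in descending order: Blue 0.8546, Green 0.0936, Red 0.0518.
The surplus seat goes to Blue.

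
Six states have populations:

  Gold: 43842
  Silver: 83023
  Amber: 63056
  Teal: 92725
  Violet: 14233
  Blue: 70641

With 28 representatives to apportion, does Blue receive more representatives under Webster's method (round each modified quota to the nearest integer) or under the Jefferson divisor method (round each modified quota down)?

Webster: Gold 3, Silver 6, Amber 5, Teal 7, Violet 1, Blue 6.
Jefferson: Gold 3, Silver 7, Amber 5, Teal 7, Violet 1, Blue 5.
Blue gets 6 under Webster and 5 under Jefferson.

Webster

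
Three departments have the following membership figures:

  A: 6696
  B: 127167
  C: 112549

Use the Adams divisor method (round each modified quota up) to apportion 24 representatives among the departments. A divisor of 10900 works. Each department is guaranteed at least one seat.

With modified divisor 10900: modified quotas A 0.614, B 11.667, C 10.326.
Rounding up: A 1, B 12, C 11 (total 24).

A: 1, B: 12, C: 11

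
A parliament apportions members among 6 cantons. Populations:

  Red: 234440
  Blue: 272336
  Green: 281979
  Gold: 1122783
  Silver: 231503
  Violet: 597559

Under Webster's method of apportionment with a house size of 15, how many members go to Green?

Standard divisor 2740600/15 ≈ 182706.667; standard quotas: Red 1.283, Blue 1.491, Green 1.543, Gold 6.145, Silver 1.267, Violet 3.271.
Rounding to the nearest integer gives 1, 1, 2, 6, 1, 3 = 14 seats, so the divisor must be adjusted.
With modified divisor 177100: modified quotas Red 1.324, Blue 1.538, Green 1.592, Gold 6.340, Silver 1.307, Violet 3.374.
Rounding to the nearest integer: Red 1, Blue 2, Green 2, Gold 6, Silver 1, Violet 3 (total 15).
Green receives 2.

2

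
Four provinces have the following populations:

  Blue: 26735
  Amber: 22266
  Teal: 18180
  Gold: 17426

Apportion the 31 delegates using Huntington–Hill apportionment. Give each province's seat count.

Blue: 10; Amber: 8; Teal: 7; Gold: 6

With divisor 2747: modified quotas Blue 9.732, Amber 8.106, Teal 6.618, Gold 6.344.
Geometric-mean thresholds: Blue √(9·10)=9.487, Amber √(8·9)=8.485, Teal √(6·7)=6.481, Gold √(6·7)=6.481.
Each quota rounded against its threshold gives Blue 10, Amber 8, Teal 7, Gold 6 (total 31).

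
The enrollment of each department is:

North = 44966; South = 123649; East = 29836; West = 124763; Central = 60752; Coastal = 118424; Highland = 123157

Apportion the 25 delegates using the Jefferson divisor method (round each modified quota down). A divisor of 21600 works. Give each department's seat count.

With modified divisor 21600: modified quotas North 2.082, South 5.724, East 1.381, West 5.776, Central 2.813, Coastal 5.483, Highland 5.702.
Rounding down: North 2, South 5, East 1, West 5, Central 2, Coastal 5, Highland 5 (total 25).

North: 2, South: 5, East: 1, West: 5, Central: 2, Coastal: 5, Highland: 5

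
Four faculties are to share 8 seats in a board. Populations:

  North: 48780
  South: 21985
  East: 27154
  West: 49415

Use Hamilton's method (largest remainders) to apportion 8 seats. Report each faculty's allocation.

North 3; South 1; East 1; West 3

The standard divisor is 147334/8 ≈ 18416.75.
Standard quotas: North 2.6487, South 1.1938, East 1.4744, West 2.6832.
Lower quotas: North 2, South 1, East 1, West 2 (sum 6, leaving 2 seats).
Remainders in descending order: West 0.6832, North 0.6487, East 0.4744, South 0.1938.
The surplus seats go to West, North.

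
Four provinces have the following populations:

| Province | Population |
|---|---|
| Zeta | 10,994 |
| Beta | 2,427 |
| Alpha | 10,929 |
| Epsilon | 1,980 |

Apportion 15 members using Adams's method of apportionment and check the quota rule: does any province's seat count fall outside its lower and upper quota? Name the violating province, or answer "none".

Standard quotas: Zeta 6.263, Beta 1.383, Alpha 6.226, Epsilon 1.128.
Adams allocation: Zeta 6, Beta 2, Alpha 6, Epsilon 1.
Every allocation lies between the lower and upper quota.

none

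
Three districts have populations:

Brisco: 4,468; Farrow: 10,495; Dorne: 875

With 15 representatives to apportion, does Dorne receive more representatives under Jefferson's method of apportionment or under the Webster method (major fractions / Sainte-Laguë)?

Jefferson: Brisco 4, Farrow 11, Dorne 0.
Webster: Brisco 4, Farrow 10, Dorne 1.
Dorne gets 0 under Jefferson and 1 under Webster.

Webster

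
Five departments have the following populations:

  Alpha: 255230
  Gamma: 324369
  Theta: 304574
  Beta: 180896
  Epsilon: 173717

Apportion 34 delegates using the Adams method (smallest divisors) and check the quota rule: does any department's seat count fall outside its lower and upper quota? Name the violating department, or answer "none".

Standard quotas: Alpha 7.005, Gamma 8.903, Theta 8.359, Beta 4.965, Epsilon 4.768.
Adams allocation: Alpha 7, Gamma 9, Theta 8, Beta 5, Epsilon 5.
Every allocation lies between the lower and upper quota.

none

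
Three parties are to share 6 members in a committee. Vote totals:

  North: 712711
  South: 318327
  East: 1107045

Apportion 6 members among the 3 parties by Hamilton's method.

The standard divisor is 2138083/6 ≈ 356347.167.
Standard quotas: North 2.0000, South 0.8933, East 3.1066.
Lower quotas: North 2, South 0, East 3 (sum 5, leaving 1 seat).
Remainders in descending order: South 0.8933, East 0.1066, North 0.0000.
The surplus seat goes to South.

North 2, South 1, East 3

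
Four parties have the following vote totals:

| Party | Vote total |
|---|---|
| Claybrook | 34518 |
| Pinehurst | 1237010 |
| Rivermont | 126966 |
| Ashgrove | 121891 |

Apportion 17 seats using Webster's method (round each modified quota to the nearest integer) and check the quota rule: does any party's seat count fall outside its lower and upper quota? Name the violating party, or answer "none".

Standard quotas: Claybrook 0.386, Pinehurst 13.831, Rivermont 1.420, Ashgrove 1.363.
Webster allocation: Claybrook 0, Pinehurst 15, Rivermont 1, Ashgrove 1.
Pinehurst has quota 13.831 (lower 13, upper 14) but receives 15 — outside the quota interval.

Pinehurst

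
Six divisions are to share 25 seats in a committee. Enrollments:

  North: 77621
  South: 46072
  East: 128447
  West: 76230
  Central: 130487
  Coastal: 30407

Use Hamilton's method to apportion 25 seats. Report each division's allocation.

The standard divisor is 489264/25 ≈ 19570.56.
Standard quotas: North 3.9662, South 2.3541, East 6.5633, West 3.8951, Central 6.6675, Coastal 1.5537.
Lower quotas: North 3, South 2, East 6, West 3, Central 6, Coastal 1 (sum 21, leaving 4 seats).
Remainders in descending order: North 0.9662, West 0.8951, Central 0.6675, East 0.5633, Coastal 0.5537, South 0.3541.
Largest remainders: North, West, Central, East receive the extra seats.

North: 4; South: 2; East: 7; West: 4; Central: 7; Coastal: 1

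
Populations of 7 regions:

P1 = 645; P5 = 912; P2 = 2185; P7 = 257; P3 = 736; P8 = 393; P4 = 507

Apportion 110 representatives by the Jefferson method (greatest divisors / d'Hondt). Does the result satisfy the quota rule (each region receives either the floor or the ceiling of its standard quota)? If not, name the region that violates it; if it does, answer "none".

P2

Standard quotas: P1 12.591, P5 17.803, P2 42.653, P7 5.017, P3 14.367, P8 7.672, P4 9.897.
Jefferson allocation: P1 12, P5 18, P2 44, P7 5, P3 14, P8 7, P4 10.
P2 has quota 42.653 (lower 42, upper 43) but receives 44 — outside the quota interval.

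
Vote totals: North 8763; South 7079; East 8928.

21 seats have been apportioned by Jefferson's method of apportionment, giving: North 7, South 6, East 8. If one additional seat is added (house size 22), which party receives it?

North

Priority for the next seat is population ÷ (current seats + 1).
Priorities: North 1095.375, South 1011.286, East 992.000.
Highest priority: North.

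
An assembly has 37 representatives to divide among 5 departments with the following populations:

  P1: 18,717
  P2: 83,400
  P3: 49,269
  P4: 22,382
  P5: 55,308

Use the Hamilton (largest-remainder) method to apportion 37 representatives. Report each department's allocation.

P1 3, P2 13, P3 8, P4 4, P5 9

The standard divisor is 229076/37 ≈ 6191.243.
Standard quotas: P1 3.0231, P2 13.4706, P3 7.9579, P4 3.6151, P5 8.9333.
Lower quotas: P1 3, P2 13, P3 7, P4 3, P5 8 (sum 34, leaving 3 seats).
Remainders in descending order: P3 0.9579, P5 0.9333, P4 0.6151, P2 0.4706, P1 0.0231.
Largest remainders: P3, P5, P4 receive the extra seats.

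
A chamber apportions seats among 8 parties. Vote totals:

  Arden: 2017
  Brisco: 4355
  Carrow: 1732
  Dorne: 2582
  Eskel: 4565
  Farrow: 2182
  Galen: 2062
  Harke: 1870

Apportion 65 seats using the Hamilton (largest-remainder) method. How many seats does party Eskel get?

Total 21365; standard divisor 21365/65 ≈ 328.692.
Standard quotas: Arden 6.136, Brisco 13.249, Carrow 5.269, Dorne 7.855, Eskel 13.888, Farrow 6.638, Galen 6.273, Harke 5.689.
Lower quotas: Arden 6, Brisco 13, Carrow 5, Dorne 7, Eskel 13, Farrow 6, Galen 6, Harke 5 (sum 61, leaving 4 seats).
Remainders in descending order: Eskel 0.888, Dorne 0.855, Harke 0.689, Farrow 0.638, Galen 0.273, Carrow 0.269, Brisco 0.249, Arden 0.136.
Largest remainders: Eskel, Dorne, Harke, Farrow receive the extra seats.
Eskel receives 14.

14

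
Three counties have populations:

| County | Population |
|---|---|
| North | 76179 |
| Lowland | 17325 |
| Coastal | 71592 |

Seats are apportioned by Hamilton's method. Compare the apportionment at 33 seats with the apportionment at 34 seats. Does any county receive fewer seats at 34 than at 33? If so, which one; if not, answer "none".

At 33 seats: North 15, Lowland 4, Coastal 14.
At 34 seats: North 16, Lowland 3, Coastal 15.
Lowland drops from 4 to 3.

Lowland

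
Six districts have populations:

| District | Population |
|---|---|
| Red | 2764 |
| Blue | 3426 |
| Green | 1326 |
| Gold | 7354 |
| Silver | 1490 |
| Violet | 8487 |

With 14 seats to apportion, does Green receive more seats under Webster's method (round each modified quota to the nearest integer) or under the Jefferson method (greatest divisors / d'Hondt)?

Webster: Red 1, Blue 2, Green 1, Gold 4, Silver 1, Violet 5.
Jefferson: Red 1, Blue 2, Green 0, Gold 5, Silver 1, Violet 5.
Green gets 1 under Webster and 0 under Jefferson.

Webster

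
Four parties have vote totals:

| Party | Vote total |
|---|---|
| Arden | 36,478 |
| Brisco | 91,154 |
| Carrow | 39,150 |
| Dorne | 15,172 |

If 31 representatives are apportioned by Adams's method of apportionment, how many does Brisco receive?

Standard divisor 181954/31 ≈ 5869.484; standard quotas: Arden 6.215, Brisco 15.530, Carrow 6.670, Dorne 2.585.
Rounding up gives 7, 16, 7, 3 = 33 seats, so the divisor must be adjusted.
With modified divisor 6300: modified quotas Arden 5.790, Brisco 14.469, Carrow 6.214, Dorne 2.408.
Rounding up: Arden 6, Brisco 15, Carrow 7, Dorne 3 (total 31).
Brisco receives 15.

15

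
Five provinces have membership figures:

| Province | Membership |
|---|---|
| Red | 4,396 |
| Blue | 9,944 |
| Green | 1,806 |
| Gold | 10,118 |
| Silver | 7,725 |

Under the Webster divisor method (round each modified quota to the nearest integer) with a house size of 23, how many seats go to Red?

3

Standard divisor 33989/23 ≈ 1477.783; standard quotas: Red 2.975, Blue 6.729, Green 1.222, Gold 6.847, Silver 5.227.
Rounding to the nearest integer gives Red 3, Blue 7, Green 1, Gold 7, Silver 5 — total 23, matching the house size, so no adjustment is needed.
Red receives 3.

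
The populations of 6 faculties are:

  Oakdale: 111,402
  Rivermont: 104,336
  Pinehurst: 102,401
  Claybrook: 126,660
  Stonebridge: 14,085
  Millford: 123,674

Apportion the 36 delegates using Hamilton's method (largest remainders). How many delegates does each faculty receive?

The standard divisor is 582558/36 ≈ 16182.167.
Standard quotas: Oakdale 6.8842, Rivermont 6.4476, Pinehurst 6.3280, Claybrook 7.8271, Stonebridge 0.8704, Millford 7.6426.
Lower quotas: Oakdale 6, Rivermont 6, Pinehurst 6, Claybrook 7, Stonebridge 0, Millford 7 (sum 32, leaving 4 seats).
Remainders in descending order: Oakdale 0.8842, Stonebridge 0.8704, Claybrook 0.8271, Millford 0.6426, Rivermont 0.4476, Pinehurst 0.3280.
Largest remainders: Oakdale, Stonebridge, Claybrook, Millford receive the extra seats.

Oakdale=7; Rivermont=6; Pinehurst=6; Claybrook=8; Stonebridge=1; Millford=8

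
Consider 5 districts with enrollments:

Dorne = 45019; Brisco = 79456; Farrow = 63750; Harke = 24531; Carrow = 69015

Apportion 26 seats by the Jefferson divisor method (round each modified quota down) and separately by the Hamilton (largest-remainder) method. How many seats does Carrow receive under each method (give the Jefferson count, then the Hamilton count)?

Jefferson: Dorne 4, Brisco 8, Farrow 6, Harke 2, Carrow 6.
Hamilton: Dorne 4, Brisco 7, Farrow 6, Harke 2, Carrow 7.
Carrow gets 6 under Jefferson and 7 under Hamilton.

6 and 7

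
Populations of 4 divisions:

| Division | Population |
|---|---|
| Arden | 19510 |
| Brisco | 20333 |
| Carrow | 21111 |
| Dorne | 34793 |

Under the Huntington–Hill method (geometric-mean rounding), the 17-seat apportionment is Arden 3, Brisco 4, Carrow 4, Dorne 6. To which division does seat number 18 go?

Arden

Priority for the next seat is population ÷ (√(s·(s+1))).
Priorities: Arden 5632.052, Brisco 4546.597, Carrow 4720.563, Dorne 5368.676.
Highest priority: Arden.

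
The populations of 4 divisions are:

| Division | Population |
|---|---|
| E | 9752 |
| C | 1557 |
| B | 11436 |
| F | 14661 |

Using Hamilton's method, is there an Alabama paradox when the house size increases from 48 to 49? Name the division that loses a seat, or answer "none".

none

At 48 seats: E 12, C 2, B 15, F 19.
At 49 seats: E 13, C 2, B 15, F 19.
No division's allocation decreased.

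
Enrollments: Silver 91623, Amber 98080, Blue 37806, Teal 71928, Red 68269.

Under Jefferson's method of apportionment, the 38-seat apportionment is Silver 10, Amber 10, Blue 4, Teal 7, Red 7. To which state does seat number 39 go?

Priority for the next seat is population ÷ (current seats + 1).
Priorities: Silver 8329.364, Amber 8916.364, Blue 7561.200, Teal 8991.000, Red 8533.625.
Highest priority: Teal.

Teal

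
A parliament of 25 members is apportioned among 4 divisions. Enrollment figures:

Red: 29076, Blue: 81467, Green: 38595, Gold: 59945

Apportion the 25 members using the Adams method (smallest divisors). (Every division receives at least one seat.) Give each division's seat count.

Standard divisor 209083/25 ≈ 8363.32; standard quotas: Red 3.477, Blue 9.741, Green 4.615, Gold 7.168.
Rounding up gives 4, 10, 5, 8 = 27 seats, so the divisor must be adjusted.
With modified divisor 9400: modified quotas Red 3.093, Blue 8.667, Green 4.106, Gold 6.377.
Rounding up: Red 4, Blue 9, Green 5, Gold 7 (total 25).

Red 4; Blue 9; Green 5; Gold 7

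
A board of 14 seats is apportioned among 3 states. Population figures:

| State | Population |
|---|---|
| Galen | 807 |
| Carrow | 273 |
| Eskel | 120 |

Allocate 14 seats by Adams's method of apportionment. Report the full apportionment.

Galen 9; Carrow 3; Eskel 2

Standard divisor 1200/14 ≈ 85.714; standard quotas: Galen 9.415, Carrow 3.185, Eskel 1.400.
Rounding up gives 10, 4, 2 = 16 seats, so the divisor must be adjusted.
With modified divisor 100: modified quotas Galen 8.070, Carrow 2.730, Eskel 1.200.
Rounding up: Galen 9, Carrow 3, Eskel 2 (total 14).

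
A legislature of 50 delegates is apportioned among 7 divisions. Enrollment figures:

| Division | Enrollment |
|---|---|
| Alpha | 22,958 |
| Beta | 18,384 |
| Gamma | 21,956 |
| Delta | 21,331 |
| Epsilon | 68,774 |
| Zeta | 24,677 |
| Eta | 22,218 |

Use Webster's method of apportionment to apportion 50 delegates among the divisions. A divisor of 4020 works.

Alpha: 6, Beta: 5, Gamma: 5, Delta: 5, Epsilon: 17, Zeta: 6, Eta: 6

With modified divisor 4020: modified quotas Alpha 5.711, Beta 4.573, Gamma 5.462, Delta 5.306, Epsilon 17.108, Zeta 6.139, Eta 5.527.
Rounding to the nearest integer: Alpha 6, Beta 5, Gamma 5, Delta 5, Epsilon 17, Zeta 6, Eta 6 (total 50).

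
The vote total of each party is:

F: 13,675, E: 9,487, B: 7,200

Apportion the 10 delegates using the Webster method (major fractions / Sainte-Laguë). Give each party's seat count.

F=5, E=3, B=2

Standard divisor 30362/10 ≈ 3036.2; standard quotas: F 4.504, E 3.125, B 2.371.
Rounding to the nearest integer gives F 5, E 3, B 2 — total 10, matching the house size, so no adjustment is needed.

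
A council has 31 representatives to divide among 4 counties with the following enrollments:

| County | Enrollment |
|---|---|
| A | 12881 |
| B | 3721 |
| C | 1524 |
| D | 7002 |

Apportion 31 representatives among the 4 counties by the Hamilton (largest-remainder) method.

Standard divisor: 25128 ÷ 31 ≈ 810.581.
Standard quotas: A 15.8911, B 4.5905, C 1.8801, D 8.6383.
Lower quotas: A 15, B 4, C 1, D 8 (sum 28, leaving 3 seats).
Remainders in descending order: A 0.8911, C 0.8801, D 0.6383, B 0.5905.
Largest remainders: A, C, D receive the extra seats.

A: 16, B: 4, C: 2, D: 9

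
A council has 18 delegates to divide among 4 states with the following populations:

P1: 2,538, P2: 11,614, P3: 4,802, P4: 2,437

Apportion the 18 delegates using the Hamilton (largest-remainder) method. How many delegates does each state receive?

P1=2; P2=10; P3=4; P4=2

The standard divisor is 21391/18 ≈ 1188.389.
Standard quotas: P1 2.1357, P2 9.7729, P3 4.0408, P4 2.0507.
Lower quotas: P1 2, P2 9, P3 4, P4 2 (sum 17, leaving 1 seat).
Remainders in descending order: P2 0.7729, P1 0.1357, P4 0.0507, P3 0.0408.
Largest remainder: P2 receives the extra seat.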